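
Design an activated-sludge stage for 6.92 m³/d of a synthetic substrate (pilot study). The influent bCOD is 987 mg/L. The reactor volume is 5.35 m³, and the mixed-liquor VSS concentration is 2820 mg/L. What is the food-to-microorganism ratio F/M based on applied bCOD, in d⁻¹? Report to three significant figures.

Food-to-microorganism ratio F/M = Q S₀ / (V X) = 6.92 × 987 / (5.350 × 2820) = 0.4527 d⁻¹.

F/M ≈ 0.453 d⁻¹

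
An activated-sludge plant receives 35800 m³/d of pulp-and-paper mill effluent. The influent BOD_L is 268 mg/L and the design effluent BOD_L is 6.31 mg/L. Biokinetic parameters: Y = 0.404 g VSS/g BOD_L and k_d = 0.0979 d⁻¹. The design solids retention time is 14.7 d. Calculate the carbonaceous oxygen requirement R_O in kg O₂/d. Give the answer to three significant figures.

R_O ≈ 7170 kg O₂/d

Y_obs = Y / (1 + k_d θ_c) = 0.404 / (1 + 0.0979 × 14.7) = 0.404 / 2.439 = 0.1656.
ΔS = 268 − 6.31 = 261.7 mg/L, so the substrate removal rate is 35800 × 261.7/1000 = 9369 kg BOD_L/d.
Net sludge production P_X = 0.1656 × 9369 = 1552 kg VSS/d.
R_O = Q·ΔS − 1.42 P_X = 9369 − 2203 = 7165 kg O₂/d.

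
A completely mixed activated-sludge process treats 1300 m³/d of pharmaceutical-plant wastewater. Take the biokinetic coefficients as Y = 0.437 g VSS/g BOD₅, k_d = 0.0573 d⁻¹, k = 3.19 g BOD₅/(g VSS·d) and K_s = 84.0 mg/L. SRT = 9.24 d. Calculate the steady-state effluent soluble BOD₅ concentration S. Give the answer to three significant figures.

From the Monod/SRT balance for a CMAS, S = K_s·(1+k_d θ_c)/[θ_c·(Y k − k_d) − 1] = 84.0 × (1 + 0.0573 × 9.24) / [9.24 × (0.437 × 3.19 − 0.0573) − 1] = 128.5 / 11.35 = 11.32 mg/L.

S ≈ 11.3 mg/L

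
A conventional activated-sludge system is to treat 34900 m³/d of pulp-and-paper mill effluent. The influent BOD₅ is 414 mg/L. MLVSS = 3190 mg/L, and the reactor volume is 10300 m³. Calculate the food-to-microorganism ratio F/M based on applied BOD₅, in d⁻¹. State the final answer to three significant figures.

Food-to-microorganism ratio F/M = Q S₀ / (V X) = 34900 × 414 / (10300 × 3190) = 0.4397 d⁻¹.

F/M ≈ 0.440 d⁻¹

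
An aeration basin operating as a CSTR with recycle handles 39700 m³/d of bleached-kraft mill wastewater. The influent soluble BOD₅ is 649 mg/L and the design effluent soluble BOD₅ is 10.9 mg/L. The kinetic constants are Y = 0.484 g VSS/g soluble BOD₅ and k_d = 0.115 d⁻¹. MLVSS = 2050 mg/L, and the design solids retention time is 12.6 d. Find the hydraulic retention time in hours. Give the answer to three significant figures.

Rearranging the biomass balance for a CMAS with decay, V = Y·Q·ΔS·θ_c / [X·(1+k_d θ_c)] = 0.484 × 39700 × (649 − 10.9) × 12.6 / [2050 × (1 + 0.115 × 12.6)] = 1.54×10^8 / 5020 = 30772 m³.
HRT = V/Q = 30772 m³ / 39700 m³·d⁻¹ = 0.7751 d × 24 = 18.60 h.

τ ≈ 18.6 h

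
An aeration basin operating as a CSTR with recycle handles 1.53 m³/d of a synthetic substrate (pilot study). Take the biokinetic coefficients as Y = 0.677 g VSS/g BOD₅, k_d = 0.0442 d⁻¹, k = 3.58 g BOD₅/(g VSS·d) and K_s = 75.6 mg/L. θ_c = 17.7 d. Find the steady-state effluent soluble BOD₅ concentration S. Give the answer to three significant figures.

S ≈ 3.28 mg/L

Effluent substrate depends only on kinetics and SRT: S = K_s(1 + k_d θ_c) / [θ_c(Yk − k_d) − 1] = 75.6 × (1 + 0.0442 × 17.7) / [17.7 × (0.677 × 3.58 − 0.0442) − 1] = 134.7 / 41.12 = 3.277 mg/L.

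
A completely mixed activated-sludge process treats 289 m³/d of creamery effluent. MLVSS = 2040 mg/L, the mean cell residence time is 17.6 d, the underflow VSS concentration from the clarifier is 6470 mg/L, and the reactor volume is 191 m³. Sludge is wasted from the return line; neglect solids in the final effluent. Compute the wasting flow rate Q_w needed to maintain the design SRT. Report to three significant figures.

Q_w ≈ 3.42 m³/d

Wasting from the return line (neglecting effluent solids): Q_w = V·X / (θ_c·X_r) = 191.0 × 2040 / (17.6 × 6470) = 3.422 m³/d.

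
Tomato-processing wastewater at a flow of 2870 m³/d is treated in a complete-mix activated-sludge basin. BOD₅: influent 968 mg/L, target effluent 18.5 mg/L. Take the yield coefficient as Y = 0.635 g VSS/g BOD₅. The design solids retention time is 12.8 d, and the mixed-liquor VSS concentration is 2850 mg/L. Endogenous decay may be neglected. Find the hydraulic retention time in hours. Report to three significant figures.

V·X = Y·Q·ΔS·θ_c gives V = 0.635 × 2870 × (968 − 18.5) × 12.8 / 2850 = 7772 m³.
Hydraulic retention time τ = V/Q = 7772 / 2870 = 2.708 d = 64.99 h.

τ ≈ 65.0 h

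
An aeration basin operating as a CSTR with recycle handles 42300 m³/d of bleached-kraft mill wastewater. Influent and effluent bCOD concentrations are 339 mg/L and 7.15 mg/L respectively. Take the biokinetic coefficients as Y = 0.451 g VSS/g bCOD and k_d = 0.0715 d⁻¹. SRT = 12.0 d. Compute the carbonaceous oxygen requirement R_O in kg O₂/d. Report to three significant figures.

R_O ≈ 9200 kg O₂/d

Correct the yield for decay: Y_obs = Y/(1 + k_d θ_c) = 0.451 / (1 + 0.0715 × 12.0) = 0.451 / 1.858 = 0.2427.
ΔS = 339 − 7.15 = 331.9 mg/L, so the substrate removal rate is 42300 × 331.9/1000 = 14037 kg bCOD/d.
Biomass synthesised: P_X = Y_obs × 14037 = 3407 kg VSS/d.
R_O = Q·(S₀ − S) − 1.42·P_X = 14037 − 1.42 × 3407 = 9199 kg O₂/d.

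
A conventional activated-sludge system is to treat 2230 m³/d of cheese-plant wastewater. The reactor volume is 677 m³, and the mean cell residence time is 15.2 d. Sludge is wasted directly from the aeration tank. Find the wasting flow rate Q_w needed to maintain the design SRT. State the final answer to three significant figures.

Q_w ≈ 44.5 m³/d

Wasting from the aeration tank: Q_w = V / θ_c = 677.0 / 15.2 = 44.54 m³/d.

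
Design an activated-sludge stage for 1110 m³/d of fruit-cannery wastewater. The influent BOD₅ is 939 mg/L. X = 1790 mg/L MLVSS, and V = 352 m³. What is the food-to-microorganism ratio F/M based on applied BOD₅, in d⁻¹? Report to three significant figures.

F/M ≈ 1.65 d⁻¹

F/M = Q·S₀ / (V·X) = 1110 × 939 / (352.0 × 1790) = 1.654 g BOD₅·(g VSS·d)⁻¹.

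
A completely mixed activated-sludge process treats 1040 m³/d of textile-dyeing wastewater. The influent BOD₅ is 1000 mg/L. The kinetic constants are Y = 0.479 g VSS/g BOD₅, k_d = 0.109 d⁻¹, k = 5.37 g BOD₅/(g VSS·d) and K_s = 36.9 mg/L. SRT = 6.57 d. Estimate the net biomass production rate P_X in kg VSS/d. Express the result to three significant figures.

From the Monod/SRT balance for a CMAS, S = K_s·(1+k_d θ_c)/[θ_c·(Y k − k_d) − 1] = 36.9 × (1 + 0.109 × 6.57) / [6.57 × (0.479 × 5.37 − 0.109) − 1] = 63.33 / 15.18 = 4.171 mg/L.
Correct the yield for decay: Y_obs = Y/(1 + k_d θ_c) = 0.479 / (1 + 0.109 × 6.57) = 0.479 / 1.716 = 0.2791.
Q·(S₀ − S) = 1040 × (1000 − 4.17) × 10⁻³ = 1036 kg/d removed.
So the net sludge growth is P_X = 0.2791 × 1036 = 289.1 kg VSS/d.

P_X ≈ 289 kg VSS/d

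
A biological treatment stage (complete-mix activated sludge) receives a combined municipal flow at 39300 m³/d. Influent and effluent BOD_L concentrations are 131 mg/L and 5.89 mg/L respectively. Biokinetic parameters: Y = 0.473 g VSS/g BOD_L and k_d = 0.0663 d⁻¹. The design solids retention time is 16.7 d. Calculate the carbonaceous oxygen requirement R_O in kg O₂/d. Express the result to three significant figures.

The observed yield is Y_obs = Y/(1 + k_d·θ_c) = 0.473 / (1 + 0.0663 × 16.7) = 0.473 / 2.107 = 0.2245 g VSS per g BOD_L removed.
ΔS = 131 − 5.89 = 125.1 mg/L, so the substrate removal rate is 39300 × 125.1/1000 = 4917 kg BOD_L/d.
Net sludge production P_X = 0.2245 × 4917 = 1104 kg VSS/d.
R_O = Q·(S₀ − S) − 1.42·P_X = 4917 − 1.42 × 1104 = 3350 kg O₂/d.

R_O ≈ 3350 kg O₂/d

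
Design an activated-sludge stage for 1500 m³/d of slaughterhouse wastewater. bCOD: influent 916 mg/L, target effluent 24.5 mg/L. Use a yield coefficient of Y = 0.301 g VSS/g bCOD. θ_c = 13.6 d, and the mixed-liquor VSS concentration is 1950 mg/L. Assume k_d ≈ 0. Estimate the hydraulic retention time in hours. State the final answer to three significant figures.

Biomass mass balance (decay neglected): V·X = Y·Q·(S₀ − S)·θ_c, so V = 0.301 × 1500 × (916 − 24.5) × 13.6 / 1950 = 2807 m³.
HRT = V/Q = 2807 m³ / 1500 m³·d⁻¹ = 1.872 d × 24 = 44.92 h.

τ ≈ 44.9 h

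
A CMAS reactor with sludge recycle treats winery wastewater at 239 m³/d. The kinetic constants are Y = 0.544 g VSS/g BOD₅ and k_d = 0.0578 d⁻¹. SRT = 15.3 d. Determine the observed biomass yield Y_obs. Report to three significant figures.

Y_obs ≈ 0.289 g VSS/g BOD₅

Observed yield with endogenous decay: Y_obs = Y / (1 + k_d·θ_c) = 0.544 / (1 + 0.0578 × 15.3) = 0.544 / 1.884 = 0.2887 g VSS/g BOD₅.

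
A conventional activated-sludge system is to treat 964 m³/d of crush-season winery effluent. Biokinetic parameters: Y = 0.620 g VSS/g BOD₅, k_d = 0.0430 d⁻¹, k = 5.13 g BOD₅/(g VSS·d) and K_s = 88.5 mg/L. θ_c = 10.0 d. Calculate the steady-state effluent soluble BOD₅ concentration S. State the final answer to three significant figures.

S ≈ 4.17 mg/L

Effluent substrate depends only on kinetics and SRT: S = K_s(1 + k_d θ_c) / [θ_c(Yk − k_d) − 1] = 88.5 × (1 + 0.0430 × 10.0) / [10.0 × (0.620 × 5.13 − 0.0430) − 1] = 126.6 / 30.38 = 4.166 mg/L.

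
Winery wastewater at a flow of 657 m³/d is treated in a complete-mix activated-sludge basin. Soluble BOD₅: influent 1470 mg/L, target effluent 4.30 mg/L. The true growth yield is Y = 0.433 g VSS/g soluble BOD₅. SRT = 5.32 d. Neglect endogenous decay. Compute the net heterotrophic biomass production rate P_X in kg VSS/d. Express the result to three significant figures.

No decay correction is needed, so Y_obs = Y = 0.433.
Substrate removed = Q·(S₀ − S) = 657 m³/d × (1470 − 4.30) g/m³ = 9.63×10^5 g/d = 963.0 kg/d.
P_X = Y_obs · Q(S₀ − S) = 0.4330 × 963.0 = 417.0 kg VSS/d.

P_X ≈ 417 kg VSS/d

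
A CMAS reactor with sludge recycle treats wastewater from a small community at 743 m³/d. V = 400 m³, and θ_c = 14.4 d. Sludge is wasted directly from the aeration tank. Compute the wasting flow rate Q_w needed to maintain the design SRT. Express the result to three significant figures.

Wasting from the aeration tank: Q_w = V / θ_c = 400.0 / 14.4 = 27.78 m³/d.

Q_w ≈ 27.8 m³/d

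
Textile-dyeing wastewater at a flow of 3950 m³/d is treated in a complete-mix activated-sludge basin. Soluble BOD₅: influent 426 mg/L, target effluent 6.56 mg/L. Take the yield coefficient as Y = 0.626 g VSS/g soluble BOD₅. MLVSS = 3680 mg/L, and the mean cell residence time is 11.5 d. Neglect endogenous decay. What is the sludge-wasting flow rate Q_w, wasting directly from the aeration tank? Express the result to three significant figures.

Q_w ≈ 282 m³/d

Biomass mass balance (decay neglected): V·X = Y·Q·(S₀ − S)·θ_c, so V = 0.626 × 3950 × (426 − 6.56) × 11.5 / 3680 = 3241 m³.
Wasting from the aeration tank: Q_w = V / θ_c = 3241 / 11.5 = 281.8 m³/d.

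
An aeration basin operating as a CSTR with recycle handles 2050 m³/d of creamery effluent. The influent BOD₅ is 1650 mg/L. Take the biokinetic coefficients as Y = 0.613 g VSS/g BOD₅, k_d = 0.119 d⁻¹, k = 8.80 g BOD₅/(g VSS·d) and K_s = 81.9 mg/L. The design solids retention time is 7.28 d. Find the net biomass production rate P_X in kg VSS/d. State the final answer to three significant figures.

P_X ≈ 1110 kg VSS/d

For a completely mixed reactor with recycle the Lawrence–McCarty relation gives S = K_s·(1 + k_d·θ_c) / [θ_c·(Y·k − k_d) − 1] = 81.9 × (1 + 0.119 × 7.28) / [7.28 × (0.613 × 8.80 − 0.119) − 1] = 152.9 / 37.40 = 4.086 mg/L.
Correct the yield for decay: Y_obs = Y/(1 + k_d θ_c) = 0.613 / (1 + 0.119 × 7.28) = 0.613 / 1.866 = 0.3285.
Substrate removed = Q·(S₀ − S) = 2050 m³/d × (1650 − 4.09) g/m³ = 3.37×10^6 g/d = 3374 kg/d.
Net biomass production P_X = Y_obs × Q·(S₀ − S) = 0.3285 × 3374 = 1108 kg VSS/d.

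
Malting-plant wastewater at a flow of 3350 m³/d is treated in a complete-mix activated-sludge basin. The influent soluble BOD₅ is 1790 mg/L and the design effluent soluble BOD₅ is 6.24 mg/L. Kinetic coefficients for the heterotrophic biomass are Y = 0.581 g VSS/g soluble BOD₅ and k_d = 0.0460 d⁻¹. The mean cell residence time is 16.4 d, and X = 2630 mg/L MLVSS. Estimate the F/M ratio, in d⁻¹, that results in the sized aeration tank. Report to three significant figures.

Steady-state biomass mass balance: V·X·(1 + k_d·θ_c) = Y·Q·(S₀ − S)·θ_c, so V = 0.581 × 3350 × (1790 − 6.24) × 16.4 / [2630 × (1 + 0.0460 × 16.4)] = 5.69×10^7 / 4614 = 12340 m³.
F/M = applied load / biomass = Q·S₀/(V·X) = 3350 × 1790 / (12340 × 2630) = 0.1848 d⁻¹.

F/M ≈ 0.185 d⁻¹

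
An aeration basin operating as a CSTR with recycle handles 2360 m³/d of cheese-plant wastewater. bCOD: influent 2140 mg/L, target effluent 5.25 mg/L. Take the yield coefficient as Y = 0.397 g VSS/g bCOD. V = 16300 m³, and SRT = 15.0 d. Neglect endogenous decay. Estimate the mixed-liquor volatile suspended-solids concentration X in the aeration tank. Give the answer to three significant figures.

X = Y·Q·ΔS·θ_c / V = 0.397 × 2360 × (2140 − 5.25) × 15.0 / 16300 = 1841 mg/L.

X ≈ 1840 mg/L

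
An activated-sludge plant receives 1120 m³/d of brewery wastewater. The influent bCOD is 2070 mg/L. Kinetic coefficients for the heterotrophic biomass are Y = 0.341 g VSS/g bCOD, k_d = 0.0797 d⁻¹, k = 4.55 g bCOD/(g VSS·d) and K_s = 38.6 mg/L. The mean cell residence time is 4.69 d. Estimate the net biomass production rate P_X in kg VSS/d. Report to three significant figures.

Effluent substrate depends only on kinetics and SRT: S = K_s(1 + k_d θ_c) / [θ_c(Yk − k_d) − 1] = 38.6 × (1 + 0.0797 × 4.69) / [4.69 × (0.341 × 4.55 − 0.0797) − 1] = 53.03 / 5.903 = 8.983 mg/L.
Observed yield with endogenous decay: Y_obs = Y / (1 + k_d·θ_c) = 0.341 / (1 + 0.0797 × 4.69) = 0.341 / 1.374 = 0.2482 g VSS/g bCOD.
Substrate removed = Q·(S₀ − S) = 1120 m³/d × (2070 − 8.98) g/m³ = 2.31×10^6 g/d = 2308 kg/d.
So the net sludge growth is P_X = 0.2482 × 2308 = 573.0 kg VSS/d.

P_X ≈ 573 kg VSS/d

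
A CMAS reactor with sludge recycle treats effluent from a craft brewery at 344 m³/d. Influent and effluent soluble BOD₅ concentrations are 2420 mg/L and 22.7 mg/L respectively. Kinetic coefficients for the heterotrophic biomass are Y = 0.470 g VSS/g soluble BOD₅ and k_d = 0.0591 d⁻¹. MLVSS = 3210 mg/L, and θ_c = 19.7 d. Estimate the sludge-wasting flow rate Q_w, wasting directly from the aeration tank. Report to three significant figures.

From the SRT design equation V = Y Q (S₀−S) θ_c / [X (1 + k_d θ_c)] = 0.470 × 344 × (2420 − 22.7) × 19.7 / [3210 × (1 + 0.0591 × 19.7)] = 7.64×10^6 / 6947 = 1099 m³.
For wasting at MLVSS concentration, Q_w = V/θ_c = 1099/19.7 = 55.79 m³/d.

Q_w ≈ 55.8 m³/d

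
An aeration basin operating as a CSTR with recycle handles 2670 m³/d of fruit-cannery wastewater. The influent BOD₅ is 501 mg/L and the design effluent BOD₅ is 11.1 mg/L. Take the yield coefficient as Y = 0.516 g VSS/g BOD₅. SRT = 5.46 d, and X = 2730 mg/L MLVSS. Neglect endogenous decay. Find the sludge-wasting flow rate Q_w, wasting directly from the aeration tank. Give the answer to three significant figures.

Biomass mass balance (decay neglected): V·X = Y·Q·(S₀ − S)·θ_c, so V = 0.516 × 2670 × (501 − 11.1) × 5.46 / 2730 = 1350 m³.
For wasting at MLVSS concentration, Q_w = V/θ_c = 1350/5.46 = 247.2 m³/d.

Q_w ≈ 247 m³/d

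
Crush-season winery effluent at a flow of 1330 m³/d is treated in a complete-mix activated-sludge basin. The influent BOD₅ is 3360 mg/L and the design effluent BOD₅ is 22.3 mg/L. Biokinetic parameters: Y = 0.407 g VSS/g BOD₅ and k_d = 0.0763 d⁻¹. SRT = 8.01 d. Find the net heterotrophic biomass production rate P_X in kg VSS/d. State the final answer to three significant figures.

Correct the yield for decay: Y_obs = Y/(1 + k_d θ_c) = 0.407 / (1 + 0.0763 × 8.01) = 0.407 / 1.611 = 0.2526.
Substrate removed = Q·(S₀ − S) = 1330 m³/d × (3360 − 22.3) g/m³ = 4.44×10^6 g/d = 4439 kg/d.
Net biomass production P_X = Y_obs × Q·(S₀ − S) = 0.2526 × 4439 = 1121 kg VSS/d.

P_X ≈ 1120 kg VSS/d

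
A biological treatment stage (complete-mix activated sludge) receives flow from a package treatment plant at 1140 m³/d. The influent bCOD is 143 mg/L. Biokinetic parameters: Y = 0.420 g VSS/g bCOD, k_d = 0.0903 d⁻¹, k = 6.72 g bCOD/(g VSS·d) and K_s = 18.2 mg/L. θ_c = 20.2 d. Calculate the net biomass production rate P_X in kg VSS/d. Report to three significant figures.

P_X ≈ 24.1 kg VSS/d

For a completely mixed reactor with recycle the Lawrence–McCarty relation gives S = K_s·(1 + k_d·θ_c) / [θ_c·(Y·k − k_d) − 1] = 18.2 × (1 + 0.0903 × 20.2) / [20.2 × (0.420 × 6.72 − 0.0903) − 1] = 51.40 / 54.19 = 0.9485 mg/L.
The observed yield is Y_obs = Y/(1 + k_d·θ_c) = 0.420 / (1 + 0.0903 × 20.2) = 0.420 / 2.824 = 0.1487 g VSS per g bCOD removed.
Substrate removed = Q·(S₀ − S) = 1140 m³/d × (143 − 0.949) g/m³ = 1.62×10^5 g/d = 161.9 kg/d.
Net biomass production P_X = Y_obs × Q·(S₀ − S) = 0.1487 × 161.9 = 24.08 kg VSS/d.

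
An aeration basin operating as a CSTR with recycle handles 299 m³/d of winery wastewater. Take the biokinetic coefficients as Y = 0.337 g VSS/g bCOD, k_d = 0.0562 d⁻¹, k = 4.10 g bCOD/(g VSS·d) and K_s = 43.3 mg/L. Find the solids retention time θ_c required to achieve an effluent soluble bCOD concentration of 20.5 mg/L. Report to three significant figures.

θ_c ≈ 2.58 d

From 1/θ_c = Y·k·S/(K_s + S) − k_d: Y·k·S/(K_s+S) = 0.337 × 4.10 × 20.5 / (43.3 + 20.5) = 0.4440 d⁻¹.
Then 1/θ_c = μ − k_d = 0.4440 − 0.0562 = 0.3878 d⁻¹, giving θ_c = 2.579 d.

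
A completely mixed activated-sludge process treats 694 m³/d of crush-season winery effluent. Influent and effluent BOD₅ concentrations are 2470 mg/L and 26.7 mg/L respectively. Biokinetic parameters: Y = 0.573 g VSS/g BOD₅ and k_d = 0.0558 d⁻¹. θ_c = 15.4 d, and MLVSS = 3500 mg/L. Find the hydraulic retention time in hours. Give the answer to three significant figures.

τ ≈ 79.5 h

Steady-state biomass mass balance: V·X·(1 + k_d·θ_c) = Y·Q·(S₀ − S)·θ_c, so V = 0.573 × 694 × (2470 − 26.7) × 15.4 / [3500 × (1 + 0.0558 × 15.4)] = 1.5×10^7 / 6508 = 2299 m³.
HRT = V/Q = 2299 m³ / 694 m³·d⁻¹ = 3.313 d × 24 = 79.51 h.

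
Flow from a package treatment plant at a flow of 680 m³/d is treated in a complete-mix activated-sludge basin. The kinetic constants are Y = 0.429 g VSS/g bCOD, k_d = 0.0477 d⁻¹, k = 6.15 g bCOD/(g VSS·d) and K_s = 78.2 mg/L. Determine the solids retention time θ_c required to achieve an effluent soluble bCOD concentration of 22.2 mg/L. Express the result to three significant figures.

At the target effluent, Y k S/(K_s+S) = 0.429×6.15×22.2/100.4 = 0.5834 d⁻¹.
θ_c = 1/(μ − k_d) = 1/(0.5834 − 0.0477) = 1/0.5357 = 1.867 d.

θ_c ≈ 1.87 d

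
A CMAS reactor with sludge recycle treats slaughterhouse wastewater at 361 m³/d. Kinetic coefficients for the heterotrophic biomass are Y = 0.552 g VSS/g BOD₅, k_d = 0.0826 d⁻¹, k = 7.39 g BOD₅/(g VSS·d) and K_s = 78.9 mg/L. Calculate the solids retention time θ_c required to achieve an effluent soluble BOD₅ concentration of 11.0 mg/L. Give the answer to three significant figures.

From 1/θ_c = Y·k·S/(K_s + S) − k_d: Y·k·S/(K_s+S) = 0.552 × 7.39 × 11.0 / (78.9 + 11.0) = 0.4991 d⁻¹.
1/θ_c = 0.4991 − 0.0826 = 0.4165 d⁻¹, so θ_c = 2.401 d.

θ_c ≈ 2.40 d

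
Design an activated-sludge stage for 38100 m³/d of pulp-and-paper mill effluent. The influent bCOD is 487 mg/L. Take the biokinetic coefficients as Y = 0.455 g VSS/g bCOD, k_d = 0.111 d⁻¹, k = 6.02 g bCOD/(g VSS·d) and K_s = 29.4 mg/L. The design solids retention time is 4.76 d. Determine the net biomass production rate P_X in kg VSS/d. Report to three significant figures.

Effluent substrate depends only on kinetics and SRT: S = K_s(1 + k_d θ_c) / [θ_c(Yk − k_d) − 1] = 29.4 × (1 + 0.111 × 4.76) / [4.76 × (0.455 × 6.02 − 0.111) − 1] = 44.93 / 11.51 = 3.904 mg/L.
The observed yield is Y_obs = Y/(1 + k_d·θ_c) = 0.455 / (1 + 0.111 × 4.76) = 0.455 / 1.528 = 0.2977 g VSS per g bCOD removed.
Mass of bCOD removed per day: Q(S₀ − S) = 38100 × 483.1 g/m³ = 18406 kg/d.
Biomass produced: P_X = Y_obs·Q·ΔS = 0.2977 × 18406 ≈ 5480 kg VSS/d.

P_X ≈ 5480 kg VSS/d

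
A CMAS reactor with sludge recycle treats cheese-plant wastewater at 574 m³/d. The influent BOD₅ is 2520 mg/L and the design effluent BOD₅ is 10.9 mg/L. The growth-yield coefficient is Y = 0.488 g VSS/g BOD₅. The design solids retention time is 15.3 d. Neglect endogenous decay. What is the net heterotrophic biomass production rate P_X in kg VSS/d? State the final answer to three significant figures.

Since k_d ≈ 0, Y_obs = Y = 0.488 g VSS/g BOD₅.
Q·(S₀ − S) = 574 × (2520 − 10.9) × 10⁻³ = 1440 kg/d removed.
Biomass produced: P_X = Y_obs·Q·ΔS = 0.4880 × 1440 ≈ 702.8 kg VSS/d.

P_X ≈ 703 kg VSS/d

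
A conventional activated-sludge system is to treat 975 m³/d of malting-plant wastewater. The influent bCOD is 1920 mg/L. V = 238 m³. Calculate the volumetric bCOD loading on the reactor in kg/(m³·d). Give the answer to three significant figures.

Applied bCOD load per unit volume = Q·S₀/V = (975 × 1920/1000)/238.0 = 7.866 kg bCOD·m⁻³·d⁻¹.

L_v ≈ 7.87 kg bCOD/(m³·d)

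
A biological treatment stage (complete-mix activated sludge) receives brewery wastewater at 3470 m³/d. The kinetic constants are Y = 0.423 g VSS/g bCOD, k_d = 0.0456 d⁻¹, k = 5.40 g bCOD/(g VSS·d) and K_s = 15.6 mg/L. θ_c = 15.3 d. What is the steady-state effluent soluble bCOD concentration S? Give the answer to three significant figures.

S ≈ 0.796 mg/L

Effluent substrate depends only on kinetics and SRT: S = K_s(1 + k_d θ_c) / [θ_c(Yk − k_d) − 1] = 15.6 × (1 + 0.0456 × 15.3) / [15.3 × (0.423 × 5.40 − 0.0456) − 1] = 26.48 / 33.25 = 0.7965 mg/L.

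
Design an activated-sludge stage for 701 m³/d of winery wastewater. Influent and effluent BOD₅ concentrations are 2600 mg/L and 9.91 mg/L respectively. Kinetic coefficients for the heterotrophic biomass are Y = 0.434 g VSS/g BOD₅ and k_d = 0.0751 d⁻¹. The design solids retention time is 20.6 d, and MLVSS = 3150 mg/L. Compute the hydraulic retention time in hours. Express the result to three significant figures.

Steady-state biomass mass balance: V·X·(1 + k_d·θ_c) = Y·Q·(S₀ − S)·θ_c, so V = 0.434 × 701 × (2600 − 9.91) × 20.6 / [3150 × (1 + 0.0751 × 20.6)] = 1.62×10^7 / 8023 = 2023 m³.
τ = V/Q = 2023/701 = 2.886 d, or 69.27 h.

τ ≈ 69.3 h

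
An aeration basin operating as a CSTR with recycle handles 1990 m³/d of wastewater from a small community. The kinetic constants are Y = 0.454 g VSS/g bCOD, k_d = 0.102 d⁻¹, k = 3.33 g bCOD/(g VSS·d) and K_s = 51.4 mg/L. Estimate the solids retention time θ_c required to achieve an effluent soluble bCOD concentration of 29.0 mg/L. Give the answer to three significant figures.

At the target effluent, Y k S/(K_s+S) = 0.454×3.33×29.0/80.40 = 0.5453 d⁻¹.
1/θ_c = 0.5453 − 0.102 = 0.4433 d⁻¹, so θ_c = 2.256 d.

θ_c ≈ 2.26 d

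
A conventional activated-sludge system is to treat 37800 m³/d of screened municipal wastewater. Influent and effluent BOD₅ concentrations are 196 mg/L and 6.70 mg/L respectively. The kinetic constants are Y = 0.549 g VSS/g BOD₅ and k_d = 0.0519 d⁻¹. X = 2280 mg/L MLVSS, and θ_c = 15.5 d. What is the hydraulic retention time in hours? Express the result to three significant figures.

τ ≈ 9.40 h

Rearranging the biomass balance for a CMAS with decay, V = Y·Q·ΔS·θ_c / [X·(1+k_d θ_c)] = 0.549 × 37800 × (196 − 6.70) × 15.5 / [2280 × (1 + 0.0519 × 15.5)] = 6.09×10^7 / 4114 = 14800 m³.
HRT = V/Q = 14800 m³ / 37800 m³·d⁻¹ = 0.3915 d × 24 = 9.397 h.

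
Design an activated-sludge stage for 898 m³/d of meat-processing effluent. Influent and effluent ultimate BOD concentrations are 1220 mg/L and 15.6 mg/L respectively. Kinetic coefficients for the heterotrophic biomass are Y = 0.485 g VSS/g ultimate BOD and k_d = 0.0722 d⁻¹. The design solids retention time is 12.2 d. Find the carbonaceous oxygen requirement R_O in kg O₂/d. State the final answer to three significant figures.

Y_obs = Y / (1 + k_d θ_c) = 0.485 / (1 + 0.0722 × 12.2) = 0.485 / 1.881 = 0.2579.
ΔS = 1220 − 15.6 = 1204 mg/L, so the substrate removal rate is 898 × 1204/1000 = 1082 kg ultimate BOD/d.
Net sludge production P_X = 0.2579 × 1082 = 278.9 kg VSS/d.
R_O = Q·ΔS − 1.42 P_X = 1082 − 396.0 = 685.5 kg O₂/d.

R_O ≈ 686 kg O₂/d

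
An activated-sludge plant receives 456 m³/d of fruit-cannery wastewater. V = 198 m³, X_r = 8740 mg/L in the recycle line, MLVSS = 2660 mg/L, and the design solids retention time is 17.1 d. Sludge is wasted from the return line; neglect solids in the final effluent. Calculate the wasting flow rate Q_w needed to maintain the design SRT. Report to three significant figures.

Q_w ≈ 3.52 m³/d

Q_w = (V·X)/(θ_c X_r) = 198.0 × 2660 / (17.1 × 8740) = 3.524 m³/d.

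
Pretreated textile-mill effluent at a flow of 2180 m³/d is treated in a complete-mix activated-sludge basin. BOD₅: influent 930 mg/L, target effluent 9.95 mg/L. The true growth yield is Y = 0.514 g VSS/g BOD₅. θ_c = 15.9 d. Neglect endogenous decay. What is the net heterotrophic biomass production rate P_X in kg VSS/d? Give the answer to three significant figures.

P_X ≈ 1030 kg VSS/d

Since k_d ≈ 0, Y_obs = Y = 0.514 g VSS/g BOD₅.
ΔS = 930 − 9.95 = 920.0 mg/L, so the substrate removal rate is 2180 × 920.0/1000 = 2006 kg BOD₅/d.
P_X = Y_obs · Q(S₀ − S) = 0.5140 × 2006 = 1031 kg VSS/d.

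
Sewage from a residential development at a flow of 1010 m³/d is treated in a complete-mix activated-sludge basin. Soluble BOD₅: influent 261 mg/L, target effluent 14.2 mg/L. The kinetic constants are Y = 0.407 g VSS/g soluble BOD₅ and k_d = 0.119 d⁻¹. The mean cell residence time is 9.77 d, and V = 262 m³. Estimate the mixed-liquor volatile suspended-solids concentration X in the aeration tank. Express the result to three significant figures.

X = Y·Q·ΔS·θ_c / [V·(1 + k_d θ_c)] = 0.407 × 1010 × (261 − 14.2) × 9.77 / [262 × (1 + 0.119 × 9.77)] = 1749 mg/L.

X ≈ 1750 mg/L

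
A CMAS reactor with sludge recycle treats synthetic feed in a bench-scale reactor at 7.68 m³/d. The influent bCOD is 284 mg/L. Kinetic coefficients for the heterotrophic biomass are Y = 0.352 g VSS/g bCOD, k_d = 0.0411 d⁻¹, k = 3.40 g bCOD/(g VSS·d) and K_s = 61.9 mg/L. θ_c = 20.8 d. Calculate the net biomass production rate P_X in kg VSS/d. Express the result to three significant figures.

From the Monod/SRT balance for a CMAS, S = K_s·(1+k_d θ_c)/[θ_c·(Y k − k_d) − 1] = 61.9 × (1 + 0.0411 × 20.8) / [20.8 × (0.352 × 3.40 − 0.0411) − 1] = 114.8 / 23.04 = 4.984 mg/L.
Y_obs = Y / (1 + k_d θ_c) = 0.352 / (1 + 0.0411 × 20.8) = 0.352 / 1.855 = 0.1898.
Substrate removed = Q·(S₀ − S) = 7.68 m³/d × (284 − 4.98) g/m³ = 2.14×10^3 g/d = 2.143 kg/d.
Net biomass production P_X = Y_obs × Q·(S₀ − S) = 0.1898 × 2.143 = 0.4067 kg VSS/d.

P_X ≈ 0.407 kg VSS/d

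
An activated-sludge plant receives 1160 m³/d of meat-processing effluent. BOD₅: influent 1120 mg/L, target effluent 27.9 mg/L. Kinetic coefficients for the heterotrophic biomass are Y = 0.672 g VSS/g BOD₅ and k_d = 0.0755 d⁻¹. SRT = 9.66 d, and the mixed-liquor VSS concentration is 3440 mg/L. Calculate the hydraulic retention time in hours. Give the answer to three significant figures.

τ ≈ 28.6 h

From the SRT design equation V = Y Q (S₀−S) θ_c / [X (1 + k_d θ_c)] = 0.672 × 1160 × (1120 − 27.9) × 9.66 / [3440 × (1 + 0.0755 × 9.66)] = 8.22×10^6 / 5949 = 1382 m³.
Hydraulic retention time τ = V/Q = 1382 / 1160 = 1.192 d = 28.60 h.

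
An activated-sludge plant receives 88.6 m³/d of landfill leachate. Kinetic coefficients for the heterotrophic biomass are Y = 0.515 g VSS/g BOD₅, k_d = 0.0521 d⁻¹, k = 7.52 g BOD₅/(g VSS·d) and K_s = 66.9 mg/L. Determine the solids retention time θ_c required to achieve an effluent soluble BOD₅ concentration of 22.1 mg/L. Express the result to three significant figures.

θ_c ≈ 1.10 d

Specific growth rate at S = 22.1 mg/L: μ = YkS/(K_s+S) = 0.515·7.52·22.1/(66.9+22.1) = 0.9617 d⁻¹.
Then 1/θ_c = μ − k_d = 0.9617 − 0.0521 = 0.9096 d⁻¹, giving θ_c = 1.099 d.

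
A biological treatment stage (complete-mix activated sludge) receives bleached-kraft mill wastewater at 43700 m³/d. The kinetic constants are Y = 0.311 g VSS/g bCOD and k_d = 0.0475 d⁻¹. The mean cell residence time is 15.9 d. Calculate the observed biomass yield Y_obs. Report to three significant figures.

Y_obs ≈ 0.177 g VSS/g bCOD

Correct the yield for decay: Y_obs = Y/(1 + k_d θ_c) = 0.311 / (1 + 0.0475 × 15.9) = 0.311 / 1.755 = 0.1772.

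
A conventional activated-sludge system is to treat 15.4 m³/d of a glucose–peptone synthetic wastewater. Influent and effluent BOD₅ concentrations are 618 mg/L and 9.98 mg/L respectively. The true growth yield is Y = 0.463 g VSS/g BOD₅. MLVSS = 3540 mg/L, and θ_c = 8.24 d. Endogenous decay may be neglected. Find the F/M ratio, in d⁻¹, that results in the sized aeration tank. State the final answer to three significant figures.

F/M ≈ 0.266 d⁻¹

Biomass mass balance (decay neglected): V·X = Y·Q·(S₀ − S)·θ_c, so V = 0.463 × 15.4 × (618 − 9.98) × 8.24 / 3540 = 10.09 m³.
Food-to-microorganism ratio F/M = Q S₀ / (V X) = 15.4 × 618 / (10.09 × 3540) = 0.2664 d⁻¹.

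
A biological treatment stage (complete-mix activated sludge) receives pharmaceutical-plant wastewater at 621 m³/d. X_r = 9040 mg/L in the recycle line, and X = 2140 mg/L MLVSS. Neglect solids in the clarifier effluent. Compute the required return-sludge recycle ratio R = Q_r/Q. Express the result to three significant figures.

R ≈ 0.310

Mass balance around the secondary clarifier (neglecting effluent solids): R = X / (X_r − X) = 2140 / (9040 − 2140) = 0.3101.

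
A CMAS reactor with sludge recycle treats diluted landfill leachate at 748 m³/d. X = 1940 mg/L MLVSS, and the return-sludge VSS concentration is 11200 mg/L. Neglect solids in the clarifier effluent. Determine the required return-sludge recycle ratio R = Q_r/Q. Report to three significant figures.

R = Q_r/Q = X/(X_r − X) = 1940 / (11200 − 1940) = 0.2095.

R ≈ 0.210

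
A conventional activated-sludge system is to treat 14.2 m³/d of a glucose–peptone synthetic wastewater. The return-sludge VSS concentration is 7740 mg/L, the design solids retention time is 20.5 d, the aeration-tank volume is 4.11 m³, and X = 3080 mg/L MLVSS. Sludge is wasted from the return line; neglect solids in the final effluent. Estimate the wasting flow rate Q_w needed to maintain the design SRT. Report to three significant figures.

θ_c = V·X/(Q_w·X_r) when wasting from the recycle, so Q_w = V·X/(θ_c·X_r) = 4.110 × 3080 / (20.5 × 7740) = 0.07978 m³/d.

Q_w ≈ 0.0798 m³/d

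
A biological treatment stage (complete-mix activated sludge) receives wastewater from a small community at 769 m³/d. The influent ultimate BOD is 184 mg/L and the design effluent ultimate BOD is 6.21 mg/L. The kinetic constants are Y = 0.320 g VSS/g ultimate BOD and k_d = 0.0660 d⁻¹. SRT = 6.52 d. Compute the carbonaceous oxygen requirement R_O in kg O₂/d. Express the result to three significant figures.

Y_obs = Y / (1 + k_d θ_c) = 0.320 / (1 + 0.0660 × 6.52) = 0.320 / 1.430 = 0.2237.
Q·(S₀ − S) = 769 × (184 − 6.21) × 10⁻³ = 136.7 kg/d removed.
P_X = Y_obs·Q·(S₀ − S) = 0.2237 × 136.7 = 30.59 kg VSS/d.
Carbonaceous O₂ demand = substrate oxidised − cell-mass equivalent = 136.7 − 1.42 × 30.59 = 93.29 kg O₂/d.

R_O ≈ 93.3 kg O₂/d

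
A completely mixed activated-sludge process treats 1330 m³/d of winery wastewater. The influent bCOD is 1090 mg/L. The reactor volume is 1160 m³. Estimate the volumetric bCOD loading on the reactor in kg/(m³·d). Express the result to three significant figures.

Applied bCOD load per unit volume = Q·S₀/V = (1330 × 1090/1000)/1160 = 1.250 kg bCOD·m⁻³·d⁻¹.

L_v ≈ 1.25 kg bCOD/(m³·d)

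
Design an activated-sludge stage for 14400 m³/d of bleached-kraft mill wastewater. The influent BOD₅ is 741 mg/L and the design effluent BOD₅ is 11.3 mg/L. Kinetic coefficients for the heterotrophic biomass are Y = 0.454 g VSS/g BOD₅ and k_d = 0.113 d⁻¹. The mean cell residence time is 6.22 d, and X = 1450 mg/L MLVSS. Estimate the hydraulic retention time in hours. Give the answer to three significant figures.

τ ≈ 20.0 h

Rearranging the biomass balance for a CMAS with decay, V = Y·Q·ΔS·θ_c / [X·(1+k_d θ_c)] = 0.454 × 14400 × (741 − 11.3) × 6.22 / [1450 × (1 + 0.113 × 6.22)] = 2.97×10^7 / 2469 = 12017 m³.
τ = V/Q = 12017/14400 = 0.8345 d, or 20.03 h.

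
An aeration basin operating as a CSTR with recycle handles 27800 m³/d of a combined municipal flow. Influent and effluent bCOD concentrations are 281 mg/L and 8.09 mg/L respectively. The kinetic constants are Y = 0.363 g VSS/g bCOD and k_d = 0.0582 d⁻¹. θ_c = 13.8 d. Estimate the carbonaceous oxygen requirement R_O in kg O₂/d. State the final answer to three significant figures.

R_O ≈ 5420 kg O₂/d

The observed yield is Y_obs = Y/(1 + k_d·θ_c) = 0.363 / (1 + 0.0582 × 13.8) = 0.363 / 1.803 = 0.2013 g VSS per g bCOD removed.
Substrate removed = Q·(S₀ − S) = 27800 m³/d × (281 − 8.09) g/m³ = 7.59×10^6 g/d = 7587 kg/d.
P_X = Y_obs·Q·(S₀ − S) = 0.2013 × 7587 = 1527 kg VSS/d.
Carbonaceous O₂ demand = substrate oxidised − cell-mass equivalent = 7587 − 1.42 × 1527 = 5418 kg O₂/d.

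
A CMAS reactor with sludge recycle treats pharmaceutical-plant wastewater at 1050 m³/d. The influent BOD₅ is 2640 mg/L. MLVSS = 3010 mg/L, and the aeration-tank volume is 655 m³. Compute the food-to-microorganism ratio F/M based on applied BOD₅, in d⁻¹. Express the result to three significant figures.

F/M = applied load / biomass = Q·S₀/(V·X) = 1050 × 2640 / (655.0 × 3010) = 1.406 d⁻¹.

F/M ≈ 1.41 d⁻¹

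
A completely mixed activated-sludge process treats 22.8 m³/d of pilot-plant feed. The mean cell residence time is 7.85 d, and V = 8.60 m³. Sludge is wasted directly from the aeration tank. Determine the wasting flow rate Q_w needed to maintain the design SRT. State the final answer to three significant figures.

Q_w ≈ 1.10 m³/d

With mixed-liquor wasting, θ_c = V/Q_w, so Q_w = V/θ_c = 8.600/7.85 = 1.096 m³/d.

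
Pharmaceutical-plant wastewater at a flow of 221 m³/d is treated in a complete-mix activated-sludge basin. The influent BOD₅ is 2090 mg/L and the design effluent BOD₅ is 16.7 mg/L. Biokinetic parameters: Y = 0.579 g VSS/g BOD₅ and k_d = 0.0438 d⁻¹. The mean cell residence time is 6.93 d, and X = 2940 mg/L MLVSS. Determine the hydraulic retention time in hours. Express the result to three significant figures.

τ ≈ 52.1 h

Rearranging the biomass balance for a CMAS with decay, V = Y·Q·ΔS·θ_c / [X·(1+k_d θ_c)] = 0.579 × 221 × (2090 − 16.7) × 6.93 / [2940 × (1 + 0.0438 × 6.93)] = 1.84×10^6 / 3832 = 479.7 m³.
HRT = V/Q = 479.7 m³ / 221 m³·d⁻¹ = 2.171 d × 24 = 52.10 h.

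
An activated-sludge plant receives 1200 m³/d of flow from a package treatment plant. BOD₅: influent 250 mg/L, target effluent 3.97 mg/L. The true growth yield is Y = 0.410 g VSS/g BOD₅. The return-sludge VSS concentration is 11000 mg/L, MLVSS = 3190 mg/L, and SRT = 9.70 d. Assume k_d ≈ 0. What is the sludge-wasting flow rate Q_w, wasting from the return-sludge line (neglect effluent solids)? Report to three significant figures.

Q_w ≈ 11.0 m³/d

With k_d = 0 the design equation reduces to V = Y Q (S₀−S) θ_c / X = 0.410 × 1200 × (250 − 3.97) × 9.70 / 3190 = 368.1 m³.
Q_w = (V·X)/(θ_c X_r) = 368.1 × 3190 / (9.70 × 11000) = 11.00 m³/d.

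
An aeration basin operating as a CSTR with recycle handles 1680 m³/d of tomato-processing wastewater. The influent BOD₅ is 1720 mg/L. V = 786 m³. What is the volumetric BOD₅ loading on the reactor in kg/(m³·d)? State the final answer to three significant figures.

Applied BOD₅ load per unit volume = Q·S₀/V = (1680 × 1720/1000)/786.0 = 3.676 kg BOD₅·m⁻³·d⁻¹.

L_v ≈ 3.68 kg BOD₅/(m³·d)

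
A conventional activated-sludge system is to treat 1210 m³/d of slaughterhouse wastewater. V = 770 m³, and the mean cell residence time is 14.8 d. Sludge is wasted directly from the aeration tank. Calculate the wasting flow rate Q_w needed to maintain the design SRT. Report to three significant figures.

Q_w ≈ 52.0 m³/d

For wasting at MLVSS concentration, Q_w = V/θ_c = 770.0/14.8 = 52.03 m³/d.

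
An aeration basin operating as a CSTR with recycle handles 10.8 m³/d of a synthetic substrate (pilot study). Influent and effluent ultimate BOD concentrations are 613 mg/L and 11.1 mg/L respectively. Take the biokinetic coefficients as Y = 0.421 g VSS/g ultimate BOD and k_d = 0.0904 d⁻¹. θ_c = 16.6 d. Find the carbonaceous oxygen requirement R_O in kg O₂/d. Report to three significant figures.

Y_obs = Y / (1 + k_d θ_c) = 0.421 / (1 + 0.0904 × 16.6) = 0.421 / 2.501 = 0.1684.
ΔS = 613 − 11.1 = 601.9 mg/L, so the substrate removal rate is 10.8 × 601.9/1000 = 6.501 kg ultimate BOD/d.
P_X = Y_obs·Q·(S₀ − S) = 0.1684 × 6.501 = 1.094 kg VSS/d.
R_O = Q·(S₀ − S) − 1.42·P_X = 6.501 − 1.42 × 1.094 = 4.946 kg O₂/d.

R_O ≈ 4.95 kg O₂/d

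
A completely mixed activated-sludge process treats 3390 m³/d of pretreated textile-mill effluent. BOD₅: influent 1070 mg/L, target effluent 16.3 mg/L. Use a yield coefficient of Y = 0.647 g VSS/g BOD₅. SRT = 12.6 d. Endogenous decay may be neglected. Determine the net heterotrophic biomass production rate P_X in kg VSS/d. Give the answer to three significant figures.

P_X ≈ 2310 kg VSS/d

With endogenous decay neglected, the observed yield equals the true yield: Y_obs = Y = 0.647 g VSS/g BOD₅.
Substrate removed = Q·(S₀ − S) = 3390 m³/d × (1070 − 16.3) g/m³ = 3.57×10^6 g/d = 3572 kg/d.
Net biomass production P_X = Y_obs × Q·(S₀ − S) = 0.6470 × 3572 = 2311 kg VSS/d.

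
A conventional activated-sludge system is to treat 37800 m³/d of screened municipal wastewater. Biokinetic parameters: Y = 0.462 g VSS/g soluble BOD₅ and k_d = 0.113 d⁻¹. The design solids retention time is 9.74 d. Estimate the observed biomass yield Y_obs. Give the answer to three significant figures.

Y_obs ≈ 0.220 g VSS/g soluble BOD₅

Correct the yield for decay: Y_obs = Y/(1 + k_d θ_c) = 0.462 / (1 + 0.113 × 9.74) = 0.462 / 2.101 = 0.2199.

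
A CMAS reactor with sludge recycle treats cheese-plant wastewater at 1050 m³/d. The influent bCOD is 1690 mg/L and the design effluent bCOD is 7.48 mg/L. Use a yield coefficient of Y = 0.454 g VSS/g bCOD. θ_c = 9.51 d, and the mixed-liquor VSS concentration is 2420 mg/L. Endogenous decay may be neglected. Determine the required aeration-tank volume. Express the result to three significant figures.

V ≈ 3150 m³

With k_d = 0 the design equation reduces to V = Y Q (S₀−S) θ_c / X = 0.454 × 1050 × (1690 − 7.48) × 9.51 / 2420 = 3152 m³.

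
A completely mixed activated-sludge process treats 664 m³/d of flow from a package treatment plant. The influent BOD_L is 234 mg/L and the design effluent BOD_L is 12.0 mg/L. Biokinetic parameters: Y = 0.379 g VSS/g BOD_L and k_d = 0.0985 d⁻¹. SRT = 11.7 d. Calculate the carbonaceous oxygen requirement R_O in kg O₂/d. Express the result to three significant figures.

R_O ≈ 111 kg O₂/d

Y_obs = Y / (1 + k_d θ_c) = 0.379 / (1 + 0.0985 × 11.7) = 0.379 / 2.152 = 0.1761.
ΔS = 234 − 12.0 = 222.0 mg/L, so the substrate removal rate is 664 × 222.0/1000 = 147.4 kg BOD_L/d.
Net sludge production P_X = 0.1761 × 147.4 = 25.96 kg VSS/d.
Carbonaceous O₂ demand = substrate oxidised − cell-mass equivalent = 147.4 − 1.42 × 25.96 = 110.6 kg O₂/d.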